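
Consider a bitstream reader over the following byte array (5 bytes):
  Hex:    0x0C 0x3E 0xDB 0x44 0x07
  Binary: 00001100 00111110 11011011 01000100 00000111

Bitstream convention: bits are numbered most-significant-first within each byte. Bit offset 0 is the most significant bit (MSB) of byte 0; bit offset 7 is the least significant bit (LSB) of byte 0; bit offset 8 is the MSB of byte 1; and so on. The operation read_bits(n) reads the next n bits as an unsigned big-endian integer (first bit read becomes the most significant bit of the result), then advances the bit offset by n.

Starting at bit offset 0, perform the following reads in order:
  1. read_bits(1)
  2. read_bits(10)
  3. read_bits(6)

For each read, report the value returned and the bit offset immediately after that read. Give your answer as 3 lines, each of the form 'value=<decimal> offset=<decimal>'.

Read 1: bits[0:1] width=1 -> value=0 (bin 0); offset now 1 = byte 0 bit 1; 39 bits remain
Read 2: bits[1:11] width=10 -> value=97 (bin 0001100001); offset now 11 = byte 1 bit 3; 29 bits remain
Read 3: bits[11:17] width=6 -> value=61 (bin 111101); offset now 17 = byte 2 bit 1; 23 bits remain

Answer: value=0 offset=1
value=97 offset=11
value=61 offset=17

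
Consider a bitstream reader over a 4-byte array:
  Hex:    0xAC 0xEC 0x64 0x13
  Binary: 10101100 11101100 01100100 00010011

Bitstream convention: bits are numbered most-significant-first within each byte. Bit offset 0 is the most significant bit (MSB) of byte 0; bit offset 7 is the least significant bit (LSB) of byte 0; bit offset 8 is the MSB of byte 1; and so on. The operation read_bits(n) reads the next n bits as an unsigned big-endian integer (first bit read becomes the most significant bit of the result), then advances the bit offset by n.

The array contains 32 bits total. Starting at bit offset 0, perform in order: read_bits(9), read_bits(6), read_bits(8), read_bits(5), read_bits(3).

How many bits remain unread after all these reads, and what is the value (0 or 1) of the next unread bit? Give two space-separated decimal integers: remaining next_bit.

Answer: 1 1

Derivation:
Read 1: bits[0:9] width=9 -> value=345 (bin 101011001); offset now 9 = byte 1 bit 1; 23 bits remain
Read 2: bits[9:15] width=6 -> value=54 (bin 110110); offset now 15 = byte 1 bit 7; 17 bits remain
Read 3: bits[15:23] width=8 -> value=50 (bin 00110010); offset now 23 = byte 2 bit 7; 9 bits remain
Read 4: bits[23:28] width=5 -> value=1 (bin 00001); offset now 28 = byte 3 bit 4; 4 bits remain
Read 5: bits[28:31] width=3 -> value=1 (bin 001); offset now 31 = byte 3 bit 7; 1 bits remain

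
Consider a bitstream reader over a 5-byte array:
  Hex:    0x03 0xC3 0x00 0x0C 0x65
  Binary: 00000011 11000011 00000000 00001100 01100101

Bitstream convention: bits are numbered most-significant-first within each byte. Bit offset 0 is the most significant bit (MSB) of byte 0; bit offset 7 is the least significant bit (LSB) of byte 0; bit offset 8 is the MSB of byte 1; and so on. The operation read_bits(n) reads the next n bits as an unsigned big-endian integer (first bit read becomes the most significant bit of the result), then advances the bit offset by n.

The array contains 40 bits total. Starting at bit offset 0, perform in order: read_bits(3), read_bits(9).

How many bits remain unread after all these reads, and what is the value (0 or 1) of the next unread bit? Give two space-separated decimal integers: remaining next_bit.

Answer: 28 0

Derivation:
Read 1: bits[0:3] width=3 -> value=0 (bin 000); offset now 3 = byte 0 bit 3; 37 bits remain
Read 2: bits[3:12] width=9 -> value=60 (bin 000111100); offset now 12 = byte 1 bit 4; 28 bits remain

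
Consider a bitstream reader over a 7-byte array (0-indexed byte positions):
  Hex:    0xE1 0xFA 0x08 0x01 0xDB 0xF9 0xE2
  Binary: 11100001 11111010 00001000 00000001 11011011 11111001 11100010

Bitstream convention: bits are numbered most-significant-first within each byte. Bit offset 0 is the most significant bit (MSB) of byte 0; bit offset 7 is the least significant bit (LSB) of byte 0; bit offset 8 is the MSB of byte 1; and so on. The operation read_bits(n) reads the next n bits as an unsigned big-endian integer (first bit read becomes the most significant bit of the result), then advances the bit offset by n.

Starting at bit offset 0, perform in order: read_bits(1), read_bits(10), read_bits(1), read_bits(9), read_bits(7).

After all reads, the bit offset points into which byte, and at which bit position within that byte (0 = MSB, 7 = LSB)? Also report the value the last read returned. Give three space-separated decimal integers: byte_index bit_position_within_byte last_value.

Read 1: bits[0:1] width=1 -> value=1 (bin 1); offset now 1 = byte 0 bit 1; 55 bits remain
Read 2: bits[1:11] width=10 -> value=783 (bin 1100001111); offset now 11 = byte 1 bit 3; 45 bits remain
Read 3: bits[11:12] width=1 -> value=1 (bin 1); offset now 12 = byte 1 bit 4; 44 bits remain
Read 4: bits[12:21] width=9 -> value=321 (bin 101000001); offset now 21 = byte 2 bit 5; 35 bits remain
Read 5: bits[21:28] width=7 -> value=0 (bin 0000000); offset now 28 = byte 3 bit 4; 28 bits remain

Answer: 3 4 0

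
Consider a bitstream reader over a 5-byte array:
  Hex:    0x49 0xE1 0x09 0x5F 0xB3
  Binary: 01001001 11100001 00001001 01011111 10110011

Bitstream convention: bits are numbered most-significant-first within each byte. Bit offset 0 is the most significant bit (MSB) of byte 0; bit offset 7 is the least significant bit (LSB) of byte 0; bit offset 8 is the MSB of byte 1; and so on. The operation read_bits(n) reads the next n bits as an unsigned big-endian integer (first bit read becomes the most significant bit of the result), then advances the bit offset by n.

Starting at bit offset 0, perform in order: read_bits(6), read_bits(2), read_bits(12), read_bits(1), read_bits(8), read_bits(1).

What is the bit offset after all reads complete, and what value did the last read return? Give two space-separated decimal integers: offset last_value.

Answer: 30 1

Derivation:
Read 1: bits[0:6] width=6 -> value=18 (bin 010010); offset now 6 = byte 0 bit 6; 34 bits remain
Read 2: bits[6:8] width=2 -> value=1 (bin 01); offset now 8 = byte 1 bit 0; 32 bits remain
Read 3: bits[8:20] width=12 -> value=3600 (bin 111000010000); offset now 20 = byte 2 bit 4; 20 bits remain
Read 4: bits[20:21] width=1 -> value=1 (bin 1); offset now 21 = byte 2 bit 5; 19 bits remain
Read 5: bits[21:29] width=8 -> value=43 (bin 00101011); offset now 29 = byte 3 bit 5; 11 bits remain
Read 6: bits[29:30] width=1 -> value=1 (bin 1); offset now 30 = byte 3 bit 6; 10 bits remain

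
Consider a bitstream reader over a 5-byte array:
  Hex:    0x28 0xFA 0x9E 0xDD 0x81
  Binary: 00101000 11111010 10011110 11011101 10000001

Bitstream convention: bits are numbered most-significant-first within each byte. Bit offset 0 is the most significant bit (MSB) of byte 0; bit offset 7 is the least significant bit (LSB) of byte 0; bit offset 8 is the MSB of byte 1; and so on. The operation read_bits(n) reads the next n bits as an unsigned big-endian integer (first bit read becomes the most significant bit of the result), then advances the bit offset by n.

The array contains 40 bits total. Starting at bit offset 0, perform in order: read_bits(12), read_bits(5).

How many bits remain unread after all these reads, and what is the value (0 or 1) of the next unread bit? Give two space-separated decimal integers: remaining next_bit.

Read 1: bits[0:12] width=12 -> value=655 (bin 001010001111); offset now 12 = byte 1 bit 4; 28 bits remain
Read 2: bits[12:17] width=5 -> value=21 (bin 10101); offset now 17 = byte 2 bit 1; 23 bits remain

Answer: 23 0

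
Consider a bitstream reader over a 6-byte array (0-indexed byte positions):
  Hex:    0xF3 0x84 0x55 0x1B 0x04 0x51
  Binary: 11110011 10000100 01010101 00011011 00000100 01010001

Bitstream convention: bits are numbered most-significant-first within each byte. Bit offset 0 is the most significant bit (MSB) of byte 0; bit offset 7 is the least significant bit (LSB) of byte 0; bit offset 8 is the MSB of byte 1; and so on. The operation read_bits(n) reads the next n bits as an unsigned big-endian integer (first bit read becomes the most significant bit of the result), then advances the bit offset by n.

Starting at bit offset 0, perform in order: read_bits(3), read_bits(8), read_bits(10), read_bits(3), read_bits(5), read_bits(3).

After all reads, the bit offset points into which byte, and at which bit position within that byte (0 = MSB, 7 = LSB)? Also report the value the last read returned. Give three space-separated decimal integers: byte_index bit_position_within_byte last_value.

Answer: 4 0 3

Derivation:
Read 1: bits[0:3] width=3 -> value=7 (bin 111); offset now 3 = byte 0 bit 3; 45 bits remain
Read 2: bits[3:11] width=8 -> value=156 (bin 10011100); offset now 11 = byte 1 bit 3; 37 bits remain
Read 3: bits[11:21] width=10 -> value=138 (bin 0010001010); offset now 21 = byte 2 bit 5; 27 bits remain
Read 4: bits[21:24] width=3 -> value=5 (bin 101); offset now 24 = byte 3 bit 0; 24 bits remain
Read 5: bits[24:29] width=5 -> value=3 (bin 00011); offset now 29 = byte 3 bit 5; 19 bits remain
Read 6: bits[29:32] width=3 -> value=3 (bin 011); offset now 32 = byte 4 bit 0; 16 bits remain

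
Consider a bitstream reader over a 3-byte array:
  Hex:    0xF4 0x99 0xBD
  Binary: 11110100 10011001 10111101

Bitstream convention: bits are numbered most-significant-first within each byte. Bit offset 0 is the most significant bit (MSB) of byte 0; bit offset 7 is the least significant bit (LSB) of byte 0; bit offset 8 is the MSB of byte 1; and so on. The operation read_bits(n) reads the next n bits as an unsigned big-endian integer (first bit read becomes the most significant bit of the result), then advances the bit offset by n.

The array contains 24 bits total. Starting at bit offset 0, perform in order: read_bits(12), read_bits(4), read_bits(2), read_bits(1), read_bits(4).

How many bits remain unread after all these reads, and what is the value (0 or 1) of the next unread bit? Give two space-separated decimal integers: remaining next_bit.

Read 1: bits[0:12] width=12 -> value=3913 (bin 111101001001); offset now 12 = byte 1 bit 4; 12 bits remain
Read 2: bits[12:16] width=4 -> value=9 (bin 1001); offset now 16 = byte 2 bit 0; 8 bits remain
Read 3: bits[16:18] width=2 -> value=2 (bin 10); offset now 18 = byte 2 bit 2; 6 bits remain
Read 4: bits[18:19] width=1 -> value=1 (bin 1); offset now 19 = byte 2 bit 3; 5 bits remain
Read 5: bits[19:23] width=4 -> value=14 (bin 1110); offset now 23 = byte 2 bit 7; 1 bits remain

Answer: 1 1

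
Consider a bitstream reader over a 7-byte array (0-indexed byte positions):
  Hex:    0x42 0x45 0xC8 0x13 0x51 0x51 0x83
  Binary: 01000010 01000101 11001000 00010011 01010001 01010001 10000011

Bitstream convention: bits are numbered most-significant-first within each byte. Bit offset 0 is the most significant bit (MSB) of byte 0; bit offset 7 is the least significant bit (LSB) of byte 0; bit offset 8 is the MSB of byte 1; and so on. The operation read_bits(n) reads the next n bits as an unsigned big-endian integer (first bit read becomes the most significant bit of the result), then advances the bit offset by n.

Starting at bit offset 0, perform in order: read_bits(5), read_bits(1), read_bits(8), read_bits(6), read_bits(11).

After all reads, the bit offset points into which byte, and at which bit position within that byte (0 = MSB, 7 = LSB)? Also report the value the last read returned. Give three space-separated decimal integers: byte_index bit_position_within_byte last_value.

Read 1: bits[0:5] width=5 -> value=8 (bin 01000); offset now 5 = byte 0 bit 5; 51 bits remain
Read 2: bits[5:6] width=1 -> value=0 (bin 0); offset now 6 = byte 0 bit 6; 50 bits remain
Read 3: bits[6:14] width=8 -> value=145 (bin 10010001); offset now 14 = byte 1 bit 6; 42 bits remain
Read 4: bits[14:20] width=6 -> value=28 (bin 011100); offset now 20 = byte 2 bit 4; 36 bits remain
Read 5: bits[20:31] width=11 -> value=1033 (bin 10000001001); offset now 31 = byte 3 bit 7; 25 bits remain

Answer: 3 7 1033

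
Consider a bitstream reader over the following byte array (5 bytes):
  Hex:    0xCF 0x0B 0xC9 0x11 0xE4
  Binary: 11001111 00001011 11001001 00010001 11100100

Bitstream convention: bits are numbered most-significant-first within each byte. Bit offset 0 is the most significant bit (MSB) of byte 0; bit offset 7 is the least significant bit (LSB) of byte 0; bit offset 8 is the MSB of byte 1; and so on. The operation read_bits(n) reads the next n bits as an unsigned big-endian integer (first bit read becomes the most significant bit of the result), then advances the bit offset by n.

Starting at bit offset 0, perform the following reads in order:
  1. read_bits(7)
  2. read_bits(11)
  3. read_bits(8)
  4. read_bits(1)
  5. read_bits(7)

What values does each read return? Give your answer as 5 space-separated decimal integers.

Answer: 103 1071 36 0 71

Derivation:
Read 1: bits[0:7] width=7 -> value=103 (bin 1100111); offset now 7 = byte 0 bit 7; 33 bits remain
Read 2: bits[7:18] width=11 -> value=1071 (bin 10000101111); offset now 18 = byte 2 bit 2; 22 bits remain
Read 3: bits[18:26] width=8 -> value=36 (bin 00100100); offset now 26 = byte 3 bit 2; 14 bits remain
Read 4: bits[26:27] width=1 -> value=0 (bin 0); offset now 27 = byte 3 bit 3; 13 bits remain
Read 5: bits[27:34] width=7 -> value=71 (bin 1000111); offset now 34 = byte 4 bit 2; 6 bits remain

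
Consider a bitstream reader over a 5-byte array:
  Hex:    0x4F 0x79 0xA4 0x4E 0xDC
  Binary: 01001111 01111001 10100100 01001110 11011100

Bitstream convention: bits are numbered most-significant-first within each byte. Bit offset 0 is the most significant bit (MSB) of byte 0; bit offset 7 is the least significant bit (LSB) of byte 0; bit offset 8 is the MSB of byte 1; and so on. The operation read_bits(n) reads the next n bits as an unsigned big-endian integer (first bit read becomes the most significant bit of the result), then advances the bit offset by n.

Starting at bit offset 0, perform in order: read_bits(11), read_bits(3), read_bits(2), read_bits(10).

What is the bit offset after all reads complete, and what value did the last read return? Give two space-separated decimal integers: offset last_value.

Answer: 26 657

Derivation:
Read 1: bits[0:11] width=11 -> value=635 (bin 01001111011); offset now 11 = byte 1 bit 3; 29 bits remain
Read 2: bits[11:14] width=3 -> value=6 (bin 110); offset now 14 = byte 1 bit 6; 26 bits remain
Read 3: bits[14:16] width=2 -> value=1 (bin 01); offset now 16 = byte 2 bit 0; 24 bits remain
Read 4: bits[16:26] width=10 -> value=657 (bin 1010010001); offset now 26 = byte 3 bit 2; 14 bits remain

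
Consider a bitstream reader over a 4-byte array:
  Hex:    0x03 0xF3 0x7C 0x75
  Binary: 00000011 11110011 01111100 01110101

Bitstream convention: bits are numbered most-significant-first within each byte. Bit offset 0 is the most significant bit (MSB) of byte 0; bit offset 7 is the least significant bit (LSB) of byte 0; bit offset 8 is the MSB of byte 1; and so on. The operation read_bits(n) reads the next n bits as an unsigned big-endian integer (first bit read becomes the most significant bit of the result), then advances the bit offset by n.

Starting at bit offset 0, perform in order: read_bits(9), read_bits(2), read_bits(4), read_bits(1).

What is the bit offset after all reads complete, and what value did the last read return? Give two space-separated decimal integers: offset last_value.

Read 1: bits[0:9] width=9 -> value=7 (bin 000000111); offset now 9 = byte 1 bit 1; 23 bits remain
Read 2: bits[9:11] width=2 -> value=3 (bin 11); offset now 11 = byte 1 bit 3; 21 bits remain
Read 3: bits[11:15] width=4 -> value=9 (bin 1001); offset now 15 = byte 1 bit 7; 17 bits remain
Read 4: bits[15:16] width=1 -> value=1 (bin 1); offset now 16 = byte 2 bit 0; 16 bits remain

Answer: 16 1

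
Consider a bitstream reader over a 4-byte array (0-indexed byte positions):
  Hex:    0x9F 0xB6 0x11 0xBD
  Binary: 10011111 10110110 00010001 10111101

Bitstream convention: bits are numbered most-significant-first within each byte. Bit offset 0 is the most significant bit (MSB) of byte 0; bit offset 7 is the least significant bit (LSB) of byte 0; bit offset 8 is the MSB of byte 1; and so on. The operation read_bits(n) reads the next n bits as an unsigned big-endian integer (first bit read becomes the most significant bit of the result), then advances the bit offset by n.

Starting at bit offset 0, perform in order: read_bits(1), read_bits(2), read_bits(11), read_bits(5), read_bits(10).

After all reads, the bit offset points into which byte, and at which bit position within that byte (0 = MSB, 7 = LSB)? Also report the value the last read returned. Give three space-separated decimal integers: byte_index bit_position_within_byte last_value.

Read 1: bits[0:1] width=1 -> value=1 (bin 1); offset now 1 = byte 0 bit 1; 31 bits remain
Read 2: bits[1:3] width=2 -> value=0 (bin 00); offset now 3 = byte 0 bit 3; 29 bits remain
Read 3: bits[3:14] width=11 -> value=2029 (bin 11111101101); offset now 14 = byte 1 bit 6; 18 bits remain
Read 4: bits[14:19] width=5 -> value=16 (bin 10000); offset now 19 = byte 2 bit 3; 13 bits remain
Read 5: bits[19:29] width=10 -> value=567 (bin 1000110111); offset now 29 = byte 3 bit 5; 3 bits remain

Answer: 3 5 567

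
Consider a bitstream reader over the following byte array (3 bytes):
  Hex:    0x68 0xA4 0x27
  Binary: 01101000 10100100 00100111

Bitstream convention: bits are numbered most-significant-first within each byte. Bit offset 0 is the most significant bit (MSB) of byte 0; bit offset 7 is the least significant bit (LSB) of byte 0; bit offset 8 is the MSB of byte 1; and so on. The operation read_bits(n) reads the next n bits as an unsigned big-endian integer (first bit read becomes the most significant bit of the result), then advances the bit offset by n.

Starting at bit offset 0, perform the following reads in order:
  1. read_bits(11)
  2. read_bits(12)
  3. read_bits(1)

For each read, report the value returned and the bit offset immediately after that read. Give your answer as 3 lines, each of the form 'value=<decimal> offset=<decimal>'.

Answer: value=837 offset=11
value=531 offset=23
value=1 offset=24

Derivation:
Read 1: bits[0:11] width=11 -> value=837 (bin 01101000101); offset now 11 = byte 1 bit 3; 13 bits remain
Read 2: bits[11:23] width=12 -> value=531 (bin 001000010011); offset now 23 = byte 2 bit 7; 1 bits remain
Read 3: bits[23:24] width=1 -> value=1 (bin 1); offset now 24 = byte 3 bit 0; 0 bits remain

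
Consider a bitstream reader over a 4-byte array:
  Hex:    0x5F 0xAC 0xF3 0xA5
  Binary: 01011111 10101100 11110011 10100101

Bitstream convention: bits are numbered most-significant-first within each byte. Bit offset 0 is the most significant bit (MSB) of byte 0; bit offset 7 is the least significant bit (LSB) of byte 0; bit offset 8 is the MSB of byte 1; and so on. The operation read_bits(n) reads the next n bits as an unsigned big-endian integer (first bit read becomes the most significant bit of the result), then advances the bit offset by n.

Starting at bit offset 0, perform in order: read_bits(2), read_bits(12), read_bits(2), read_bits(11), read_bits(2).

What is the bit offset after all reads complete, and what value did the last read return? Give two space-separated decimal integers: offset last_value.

Read 1: bits[0:2] width=2 -> value=1 (bin 01); offset now 2 = byte 0 bit 2; 30 bits remain
Read 2: bits[2:14] width=12 -> value=2027 (bin 011111101011); offset now 14 = byte 1 bit 6; 18 bits remain
Read 3: bits[14:16] width=2 -> value=0 (bin 00); offset now 16 = byte 2 bit 0; 16 bits remain
Read 4: bits[16:27] width=11 -> value=1949 (bin 11110011101); offset now 27 = byte 3 bit 3; 5 bits remain
Read 5: bits[27:29] width=2 -> value=0 (bin 00); offset now 29 = byte 3 bit 5; 3 bits remain

Answer: 29 0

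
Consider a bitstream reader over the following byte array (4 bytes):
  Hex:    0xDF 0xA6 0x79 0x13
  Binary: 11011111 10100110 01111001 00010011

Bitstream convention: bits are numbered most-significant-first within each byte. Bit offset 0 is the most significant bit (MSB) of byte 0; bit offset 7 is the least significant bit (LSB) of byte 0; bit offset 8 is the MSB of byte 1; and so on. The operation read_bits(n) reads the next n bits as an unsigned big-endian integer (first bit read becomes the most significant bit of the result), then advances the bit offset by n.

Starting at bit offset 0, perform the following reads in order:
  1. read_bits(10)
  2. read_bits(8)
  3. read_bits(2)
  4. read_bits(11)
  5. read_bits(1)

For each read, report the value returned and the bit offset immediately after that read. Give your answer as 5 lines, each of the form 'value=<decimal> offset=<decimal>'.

Read 1: bits[0:10] width=10 -> value=894 (bin 1101111110); offset now 10 = byte 1 bit 2; 22 bits remain
Read 2: bits[10:18] width=8 -> value=153 (bin 10011001); offset now 18 = byte 2 bit 2; 14 bits remain
Read 3: bits[18:20] width=2 -> value=3 (bin 11); offset now 20 = byte 2 bit 4; 12 bits remain
Read 4: bits[20:31] width=11 -> value=1161 (bin 10010001001); offset now 31 = byte 3 bit 7; 1 bits remain
Read 5: bits[31:32] width=1 -> value=1 (bin 1); offset now 32 = byte 4 bit 0; 0 bits remain

Answer: value=894 offset=10
value=153 offset=18
value=3 offset=20
value=1161 offset=31
value=1 offset=32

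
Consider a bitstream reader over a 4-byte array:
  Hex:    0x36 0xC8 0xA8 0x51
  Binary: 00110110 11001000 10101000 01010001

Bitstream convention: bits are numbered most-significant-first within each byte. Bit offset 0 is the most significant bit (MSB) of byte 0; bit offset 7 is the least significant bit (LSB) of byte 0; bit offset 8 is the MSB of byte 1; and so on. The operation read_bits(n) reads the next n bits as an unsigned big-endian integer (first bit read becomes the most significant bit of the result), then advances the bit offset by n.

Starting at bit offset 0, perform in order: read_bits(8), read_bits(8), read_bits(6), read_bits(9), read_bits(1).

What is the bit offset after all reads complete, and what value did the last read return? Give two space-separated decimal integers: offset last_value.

Answer: 32 1

Derivation:
Read 1: bits[0:8] width=8 -> value=54 (bin 00110110); offset now 8 = byte 1 bit 0; 24 bits remain
Read 2: bits[8:16] width=8 -> value=200 (bin 11001000); offset now 16 = byte 2 bit 0; 16 bits remain
Read 3: bits[16:22] width=6 -> value=42 (bin 101010); offset now 22 = byte 2 bit 6; 10 bits remain
Read 4: bits[22:31] width=9 -> value=40 (bin 000101000); offset now 31 = byte 3 bit 7; 1 bits remain
Read 5: bits[31:32] width=1 -> value=1 (bin 1); offset now 32 = byte 4 bit 0; 0 bits remain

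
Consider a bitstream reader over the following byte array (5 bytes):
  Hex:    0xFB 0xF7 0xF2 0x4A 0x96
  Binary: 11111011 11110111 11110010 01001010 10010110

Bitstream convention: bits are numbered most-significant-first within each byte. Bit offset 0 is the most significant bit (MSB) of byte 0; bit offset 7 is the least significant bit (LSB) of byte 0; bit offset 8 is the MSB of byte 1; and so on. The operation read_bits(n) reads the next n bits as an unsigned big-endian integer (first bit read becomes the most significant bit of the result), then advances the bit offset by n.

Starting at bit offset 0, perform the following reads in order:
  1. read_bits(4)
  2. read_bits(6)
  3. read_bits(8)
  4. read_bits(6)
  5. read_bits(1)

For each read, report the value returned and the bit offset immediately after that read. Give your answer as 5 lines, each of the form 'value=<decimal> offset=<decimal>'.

Read 1: bits[0:4] width=4 -> value=15 (bin 1111); offset now 4 = byte 0 bit 4; 36 bits remain
Read 2: bits[4:10] width=6 -> value=47 (bin 101111); offset now 10 = byte 1 bit 2; 30 bits remain
Read 3: bits[10:18] width=8 -> value=223 (bin 11011111); offset now 18 = byte 2 bit 2; 22 bits remain
Read 4: bits[18:24] width=6 -> value=50 (bin 110010); offset now 24 = byte 3 bit 0; 16 bits remain
Read 5: bits[24:25] width=1 -> value=0 (bin 0); offset now 25 = byte 3 bit 1; 15 bits remain

Answer: value=15 offset=4
value=47 offset=10
value=223 offset=18
value=50 offset=24
value=0 offset=25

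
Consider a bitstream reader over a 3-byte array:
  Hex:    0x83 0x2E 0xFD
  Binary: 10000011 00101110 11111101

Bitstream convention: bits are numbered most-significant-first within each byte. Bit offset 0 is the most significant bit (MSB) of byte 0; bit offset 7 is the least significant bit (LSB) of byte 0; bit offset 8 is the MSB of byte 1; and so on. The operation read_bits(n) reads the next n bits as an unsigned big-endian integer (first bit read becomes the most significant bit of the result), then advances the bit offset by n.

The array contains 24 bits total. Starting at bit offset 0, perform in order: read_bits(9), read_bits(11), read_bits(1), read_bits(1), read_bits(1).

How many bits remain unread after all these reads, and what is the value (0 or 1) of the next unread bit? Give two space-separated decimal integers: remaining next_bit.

Read 1: bits[0:9] width=9 -> value=262 (bin 100000110); offset now 9 = byte 1 bit 1; 15 bits remain
Read 2: bits[9:20] width=11 -> value=751 (bin 01011101111); offset now 20 = byte 2 bit 4; 4 bits remain
Read 3: bits[20:21] width=1 -> value=1 (bin 1); offset now 21 = byte 2 bit 5; 3 bits remain
Read 4: bits[21:22] width=1 -> value=1 (bin 1); offset now 22 = byte 2 bit 6; 2 bits remain
Read 5: bits[22:23] width=1 -> value=0 (bin 0); offset now 23 = byte 2 bit 7; 1 bits remain

Answer: 1 1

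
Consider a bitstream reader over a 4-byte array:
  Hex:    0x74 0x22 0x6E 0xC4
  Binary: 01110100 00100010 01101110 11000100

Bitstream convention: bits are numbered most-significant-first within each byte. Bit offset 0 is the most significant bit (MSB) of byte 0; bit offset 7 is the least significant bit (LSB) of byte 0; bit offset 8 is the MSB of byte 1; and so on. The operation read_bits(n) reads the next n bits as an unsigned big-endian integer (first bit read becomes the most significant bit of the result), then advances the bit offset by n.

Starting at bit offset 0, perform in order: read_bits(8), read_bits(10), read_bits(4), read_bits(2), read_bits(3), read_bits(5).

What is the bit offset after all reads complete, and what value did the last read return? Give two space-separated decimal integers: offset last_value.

Answer: 32 4

Derivation:
Read 1: bits[0:8] width=8 -> value=116 (bin 01110100); offset now 8 = byte 1 bit 0; 24 bits remain
Read 2: bits[8:18] width=10 -> value=137 (bin 0010001001); offset now 18 = byte 2 bit 2; 14 bits remain
Read 3: bits[18:22] width=4 -> value=11 (bin 1011); offset now 22 = byte 2 bit 6; 10 bits remain
Read 4: bits[22:24] width=2 -> value=2 (bin 10); offset now 24 = byte 3 bit 0; 8 bits remain
Read 5: bits[24:27] width=3 -> value=6 (bin 110); offset now 27 = byte 3 bit 3; 5 bits remain
Read 6: bits[27:32] width=5 -> value=4 (bin 00100); offset now 32 = byte 4 bit 0; 0 bits remain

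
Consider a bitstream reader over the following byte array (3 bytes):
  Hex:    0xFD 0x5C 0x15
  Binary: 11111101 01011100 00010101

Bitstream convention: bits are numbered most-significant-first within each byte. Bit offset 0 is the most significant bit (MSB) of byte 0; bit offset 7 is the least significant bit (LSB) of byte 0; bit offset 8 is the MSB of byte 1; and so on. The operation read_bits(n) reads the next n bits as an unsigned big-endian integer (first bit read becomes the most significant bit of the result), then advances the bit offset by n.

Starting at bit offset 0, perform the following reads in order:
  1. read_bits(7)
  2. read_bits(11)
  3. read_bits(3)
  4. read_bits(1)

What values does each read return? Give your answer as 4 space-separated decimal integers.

Read 1: bits[0:7] width=7 -> value=126 (bin 1111110); offset now 7 = byte 0 bit 7; 17 bits remain
Read 2: bits[7:18] width=11 -> value=1392 (bin 10101110000); offset now 18 = byte 2 bit 2; 6 bits remain
Read 3: bits[18:21] width=3 -> value=2 (bin 010); offset now 21 = byte 2 bit 5; 3 bits remain
Read 4: bits[21:22] width=1 -> value=1 (bin 1); offset now 22 = byte 2 bit 6; 2 bits remain

Answer: 126 1392 2 1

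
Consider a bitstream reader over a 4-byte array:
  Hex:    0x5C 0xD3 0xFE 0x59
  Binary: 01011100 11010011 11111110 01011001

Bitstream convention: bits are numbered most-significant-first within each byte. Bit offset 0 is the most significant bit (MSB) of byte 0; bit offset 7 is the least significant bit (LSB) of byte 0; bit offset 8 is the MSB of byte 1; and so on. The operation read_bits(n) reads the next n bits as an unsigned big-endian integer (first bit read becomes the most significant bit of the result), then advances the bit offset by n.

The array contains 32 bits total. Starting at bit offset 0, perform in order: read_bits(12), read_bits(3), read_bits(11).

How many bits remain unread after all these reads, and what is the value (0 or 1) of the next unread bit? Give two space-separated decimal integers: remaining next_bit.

Read 1: bits[0:12] width=12 -> value=1485 (bin 010111001101); offset now 12 = byte 1 bit 4; 20 bits remain
Read 2: bits[12:15] width=3 -> value=1 (bin 001); offset now 15 = byte 1 bit 7; 17 bits remain
Read 3: bits[15:26] width=11 -> value=2041 (bin 11111111001); offset now 26 = byte 3 bit 2; 6 bits remain

Answer: 6 0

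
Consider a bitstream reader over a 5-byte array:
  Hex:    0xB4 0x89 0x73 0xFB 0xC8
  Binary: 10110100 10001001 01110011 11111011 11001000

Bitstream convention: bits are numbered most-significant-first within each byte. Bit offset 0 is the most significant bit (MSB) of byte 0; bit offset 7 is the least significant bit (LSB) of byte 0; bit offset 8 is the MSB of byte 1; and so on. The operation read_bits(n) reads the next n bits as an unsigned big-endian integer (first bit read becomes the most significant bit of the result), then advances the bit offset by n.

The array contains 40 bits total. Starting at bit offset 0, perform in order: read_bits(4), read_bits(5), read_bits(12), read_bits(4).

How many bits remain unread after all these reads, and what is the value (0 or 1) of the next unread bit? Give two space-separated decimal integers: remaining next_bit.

Read 1: bits[0:4] width=4 -> value=11 (bin 1011); offset now 4 = byte 0 bit 4; 36 bits remain
Read 2: bits[4:9] width=5 -> value=9 (bin 01001); offset now 9 = byte 1 bit 1; 31 bits remain
Read 3: bits[9:21] width=12 -> value=302 (bin 000100101110); offset now 21 = byte 2 bit 5; 19 bits remain
Read 4: bits[21:25] width=4 -> value=7 (bin 0111); offset now 25 = byte 3 bit 1; 15 bits remain

Answer: 15 1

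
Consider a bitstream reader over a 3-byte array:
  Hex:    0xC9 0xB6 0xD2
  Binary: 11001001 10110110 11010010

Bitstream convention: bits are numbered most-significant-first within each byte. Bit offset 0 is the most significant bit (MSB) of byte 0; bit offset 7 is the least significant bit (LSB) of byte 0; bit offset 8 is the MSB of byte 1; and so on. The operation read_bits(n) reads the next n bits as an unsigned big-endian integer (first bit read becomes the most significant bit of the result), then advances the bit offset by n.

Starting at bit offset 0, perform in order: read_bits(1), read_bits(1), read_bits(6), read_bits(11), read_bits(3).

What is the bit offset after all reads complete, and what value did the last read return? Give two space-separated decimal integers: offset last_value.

Answer: 22 4

Derivation:
Read 1: bits[0:1] width=1 -> value=1 (bin 1); offset now 1 = byte 0 bit 1; 23 bits remain
Read 2: bits[1:2] width=1 -> value=1 (bin 1); offset now 2 = byte 0 bit 2; 22 bits remain
Read 3: bits[2:8] width=6 -> value=9 (bin 001001); offset now 8 = byte 1 bit 0; 16 bits remain
Read 4: bits[8:19] width=11 -> value=1462 (bin 10110110110); offset now 19 = byte 2 bit 3; 5 bits remain
Read 5: bits[19:22] width=3 -> value=4 (bin 100); offset now 22 = byte 2 bit 6; 2 bits remain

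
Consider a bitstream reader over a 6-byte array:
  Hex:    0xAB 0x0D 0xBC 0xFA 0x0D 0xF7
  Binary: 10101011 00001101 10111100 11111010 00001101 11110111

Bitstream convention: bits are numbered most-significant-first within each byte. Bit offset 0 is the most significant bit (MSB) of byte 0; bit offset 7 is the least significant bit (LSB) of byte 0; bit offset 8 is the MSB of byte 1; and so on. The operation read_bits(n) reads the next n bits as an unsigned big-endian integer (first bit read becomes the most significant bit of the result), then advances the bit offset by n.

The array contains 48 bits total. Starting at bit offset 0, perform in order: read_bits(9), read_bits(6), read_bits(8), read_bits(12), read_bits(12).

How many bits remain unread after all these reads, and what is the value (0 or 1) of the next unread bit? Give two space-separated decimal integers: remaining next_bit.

Read 1: bits[0:9] width=9 -> value=342 (bin 101010110); offset now 9 = byte 1 bit 1; 39 bits remain
Read 2: bits[9:15] width=6 -> value=6 (bin 000110); offset now 15 = byte 1 bit 7; 33 bits remain
Read 3: bits[15:23] width=8 -> value=222 (bin 11011110); offset now 23 = byte 2 bit 7; 25 bits remain
Read 4: bits[23:35] width=12 -> value=2000 (bin 011111010000); offset now 35 = byte 4 bit 3; 13 bits remain
Read 5: bits[35:47] width=12 -> value=1787 (bin 011011111011); offset now 47 = byte 5 bit 7; 1 bits remain

Answer: 1 1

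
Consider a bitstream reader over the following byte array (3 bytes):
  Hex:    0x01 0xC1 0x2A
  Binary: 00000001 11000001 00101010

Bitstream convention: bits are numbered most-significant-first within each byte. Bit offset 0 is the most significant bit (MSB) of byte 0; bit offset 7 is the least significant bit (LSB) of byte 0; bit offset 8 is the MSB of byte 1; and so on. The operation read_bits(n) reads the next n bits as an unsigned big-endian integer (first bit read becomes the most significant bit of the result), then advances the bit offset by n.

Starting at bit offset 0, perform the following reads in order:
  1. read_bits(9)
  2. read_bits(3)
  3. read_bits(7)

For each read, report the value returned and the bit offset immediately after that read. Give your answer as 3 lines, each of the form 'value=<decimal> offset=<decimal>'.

Read 1: bits[0:9] width=9 -> value=3 (bin 000000011); offset now 9 = byte 1 bit 1; 15 bits remain
Read 2: bits[9:12] width=3 -> value=4 (bin 100); offset now 12 = byte 1 bit 4; 12 bits remain
Read 3: bits[12:19] width=7 -> value=9 (bin 0001001); offset now 19 = byte 2 bit 3; 5 bits remain

Answer: value=3 offset=9
value=4 offset=12
value=9 offset=19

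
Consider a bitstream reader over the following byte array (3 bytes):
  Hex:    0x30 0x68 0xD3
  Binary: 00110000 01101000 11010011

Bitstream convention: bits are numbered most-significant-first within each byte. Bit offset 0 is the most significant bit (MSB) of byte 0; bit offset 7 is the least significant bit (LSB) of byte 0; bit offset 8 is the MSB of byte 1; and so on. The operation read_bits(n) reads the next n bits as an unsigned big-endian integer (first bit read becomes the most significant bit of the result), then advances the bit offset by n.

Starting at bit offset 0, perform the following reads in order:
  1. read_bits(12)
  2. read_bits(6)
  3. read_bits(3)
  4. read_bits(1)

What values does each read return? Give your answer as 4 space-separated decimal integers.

Answer: 774 35 2 0

Derivation:
Read 1: bits[0:12] width=12 -> value=774 (bin 001100000110); offset now 12 = byte 1 bit 4; 12 bits remain
Read 2: bits[12:18] width=6 -> value=35 (bin 100011); offset now 18 = byte 2 bit 2; 6 bits remain
Read 3: bits[18:21] width=3 -> value=2 (bin 010); offset now 21 = byte 2 bit 5; 3 bits remain
Read 4: bits[21:22] width=1 -> value=0 (bin 0); offset now 22 = byte 2 bit 6; 2 bits remain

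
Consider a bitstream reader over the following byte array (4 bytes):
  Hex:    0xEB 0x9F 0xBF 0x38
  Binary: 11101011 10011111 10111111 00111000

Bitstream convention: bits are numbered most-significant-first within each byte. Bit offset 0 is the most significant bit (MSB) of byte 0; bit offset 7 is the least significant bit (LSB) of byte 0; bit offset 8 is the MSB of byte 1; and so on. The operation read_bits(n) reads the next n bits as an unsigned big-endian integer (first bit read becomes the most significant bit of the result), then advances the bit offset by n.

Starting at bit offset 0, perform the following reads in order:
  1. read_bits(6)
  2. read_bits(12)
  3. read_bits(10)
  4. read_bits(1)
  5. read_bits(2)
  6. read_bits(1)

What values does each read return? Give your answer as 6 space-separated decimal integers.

Answer: 58 3710 1011 1 0 0

Derivation:
Read 1: bits[0:6] width=6 -> value=58 (bin 111010); offset now 6 = byte 0 bit 6; 26 bits remain
Read 2: bits[6:18] width=12 -> value=3710 (bin 111001111110); offset now 18 = byte 2 bit 2; 14 bits remain
Read 3: bits[18:28] width=10 -> value=1011 (bin 1111110011); offset now 28 = byte 3 bit 4; 4 bits remain
Read 4: bits[28:29] width=1 -> value=1 (bin 1); offset now 29 = byte 3 bit 5; 3 bits remain
Read 5: bits[29:31] width=2 -> value=0 (bin 00); offset now 31 = byte 3 bit 7; 1 bits remain
Read 6: bits[31:32] width=1 -> value=0 (bin 0); offset now 32 = byte 4 bit 0; 0 bits remain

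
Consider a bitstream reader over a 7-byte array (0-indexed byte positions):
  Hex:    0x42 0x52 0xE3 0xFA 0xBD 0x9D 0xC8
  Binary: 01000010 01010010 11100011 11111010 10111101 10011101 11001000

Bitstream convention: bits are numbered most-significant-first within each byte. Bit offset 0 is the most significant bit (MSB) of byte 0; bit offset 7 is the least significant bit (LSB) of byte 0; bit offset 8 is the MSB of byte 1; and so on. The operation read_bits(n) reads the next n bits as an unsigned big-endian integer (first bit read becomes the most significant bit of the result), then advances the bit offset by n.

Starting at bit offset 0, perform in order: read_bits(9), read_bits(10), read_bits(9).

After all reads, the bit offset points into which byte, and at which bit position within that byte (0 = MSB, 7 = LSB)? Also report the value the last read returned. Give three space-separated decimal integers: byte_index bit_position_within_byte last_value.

Answer: 3 4 63

Derivation:
Read 1: bits[0:9] width=9 -> value=132 (bin 010000100); offset now 9 = byte 1 bit 1; 47 bits remain
Read 2: bits[9:19] width=10 -> value=663 (bin 1010010111); offset now 19 = byte 2 bit 3; 37 bits remain
Read 3: bits[19:28] width=9 -> value=63 (bin 000111111); offset now 28 = byte 3 bit 4; 28 bits remain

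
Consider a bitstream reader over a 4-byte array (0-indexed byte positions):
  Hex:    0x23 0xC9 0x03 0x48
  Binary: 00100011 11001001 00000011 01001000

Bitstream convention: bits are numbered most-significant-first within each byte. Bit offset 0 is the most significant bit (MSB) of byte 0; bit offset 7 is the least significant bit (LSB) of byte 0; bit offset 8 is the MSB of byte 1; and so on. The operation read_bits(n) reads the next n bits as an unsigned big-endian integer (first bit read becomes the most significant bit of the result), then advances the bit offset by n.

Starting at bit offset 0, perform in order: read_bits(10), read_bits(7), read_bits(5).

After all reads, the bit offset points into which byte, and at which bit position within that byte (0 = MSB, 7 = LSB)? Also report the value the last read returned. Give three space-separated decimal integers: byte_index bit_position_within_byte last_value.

Read 1: bits[0:10] width=10 -> value=143 (bin 0010001111); offset now 10 = byte 1 bit 2; 22 bits remain
Read 2: bits[10:17] width=7 -> value=18 (bin 0010010); offset now 17 = byte 2 bit 1; 15 bits remain
Read 3: bits[17:22] width=5 -> value=0 (bin 00000); offset now 22 = byte 2 bit 6; 10 bits remain

Answer: 2 6 0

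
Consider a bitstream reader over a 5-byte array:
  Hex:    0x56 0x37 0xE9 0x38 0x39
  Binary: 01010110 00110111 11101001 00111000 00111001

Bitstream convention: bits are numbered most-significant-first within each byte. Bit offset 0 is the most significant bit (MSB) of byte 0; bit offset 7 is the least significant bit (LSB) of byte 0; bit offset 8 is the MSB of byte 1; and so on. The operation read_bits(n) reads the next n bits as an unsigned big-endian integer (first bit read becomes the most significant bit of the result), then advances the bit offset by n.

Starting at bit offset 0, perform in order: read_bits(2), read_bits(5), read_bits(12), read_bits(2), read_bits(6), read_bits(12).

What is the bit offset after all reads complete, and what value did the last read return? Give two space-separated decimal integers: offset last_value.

Read 1: bits[0:2] width=2 -> value=1 (bin 01); offset now 2 = byte 0 bit 2; 38 bits remain
Read 2: bits[2:7] width=5 -> value=11 (bin 01011); offset now 7 = byte 0 bit 7; 33 bits remain
Read 3: bits[7:19] width=12 -> value=447 (bin 000110111111); offset now 19 = byte 2 bit 3; 21 bits remain
Read 4: bits[19:21] width=2 -> value=1 (bin 01); offset now 21 = byte 2 bit 5; 19 bits remain
Read 5: bits[21:27] width=6 -> value=9 (bin 001001); offset now 27 = byte 3 bit 3; 13 bits remain
Read 6: bits[27:39] width=12 -> value=3100 (bin 110000011100); offset now 39 = byte 4 bit 7; 1 bits remain

Answer: 39 3100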